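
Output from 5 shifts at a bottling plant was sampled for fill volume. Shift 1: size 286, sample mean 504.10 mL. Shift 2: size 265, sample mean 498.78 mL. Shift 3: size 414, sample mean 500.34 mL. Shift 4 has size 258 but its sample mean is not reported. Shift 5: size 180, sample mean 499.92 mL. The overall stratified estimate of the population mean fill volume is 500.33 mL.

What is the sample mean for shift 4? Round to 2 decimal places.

N = 286 + 265 + 414 + 258 + 180 = 1403.
Overall total = μ·N = 500.33·1403 = 701962.99.
Subtract the known strata: 286·504.10 + 265·498.78 + 414·500.34 + 180·499.92 = 573475.66.
Remaining total for shift 4: 701962.99 − 573475.66 = 128487.33.
Divide by its size: 128487.33 / 258 = 498.0129... → 498.01.

498.01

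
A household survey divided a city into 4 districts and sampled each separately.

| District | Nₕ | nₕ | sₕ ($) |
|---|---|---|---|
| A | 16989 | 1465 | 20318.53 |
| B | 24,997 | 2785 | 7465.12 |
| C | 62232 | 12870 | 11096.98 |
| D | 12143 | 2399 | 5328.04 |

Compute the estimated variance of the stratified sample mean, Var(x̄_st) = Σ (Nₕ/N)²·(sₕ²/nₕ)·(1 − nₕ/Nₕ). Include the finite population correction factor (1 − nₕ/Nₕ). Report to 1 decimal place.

N = 116361. Term for each stratum: Wₕ²sₕ²/nₕ·(1−nₕ/Nₕ).
Var(x̄_st) = 5489.1299 + 820.5576 + 2170.8143 + 103.4077 = 8583.9095 → 8583.9.

8583.9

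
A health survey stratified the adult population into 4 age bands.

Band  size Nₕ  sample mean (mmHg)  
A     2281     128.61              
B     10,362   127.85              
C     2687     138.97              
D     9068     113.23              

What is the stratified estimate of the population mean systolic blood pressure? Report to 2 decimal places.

123.71

N = 24398; weights Wₕ = Nₕ/N = (0.0935, 0.4247, 0.1101, 0.3717).
x̄_st = Σ Wₕ·x̄ₕ = 0.0935·128.61 + 0.4247·127.85 + 0.1101·138.97 + 0.3717·113.23 ≈ 123.7119...
→ 123.71.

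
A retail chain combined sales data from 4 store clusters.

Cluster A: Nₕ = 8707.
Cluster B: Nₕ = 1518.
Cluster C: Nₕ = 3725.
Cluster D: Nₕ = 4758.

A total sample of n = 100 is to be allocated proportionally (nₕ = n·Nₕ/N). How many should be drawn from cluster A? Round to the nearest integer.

N = 8707 + 1518 + 3725 + 4758 = 18708.
n_A = 100·8707/18708 = 46.542... → 47.

47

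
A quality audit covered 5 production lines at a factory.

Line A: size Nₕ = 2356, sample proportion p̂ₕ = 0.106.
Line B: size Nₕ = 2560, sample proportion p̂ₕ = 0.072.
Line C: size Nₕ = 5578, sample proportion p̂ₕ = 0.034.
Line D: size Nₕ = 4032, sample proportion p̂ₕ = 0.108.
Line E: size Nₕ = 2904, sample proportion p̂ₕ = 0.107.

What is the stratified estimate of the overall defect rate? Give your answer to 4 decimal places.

N = 2356 + 2560 + 5578 + 4032 + 2904 = 17430.
Overall proportion = Σ (Nₕ/N)·p̂ₕ.
Σ Nₕp̂ₕ = 249.736 + 184.32 + 189.652 + 435.456 + 310.728 = 1369.892.
1369.892 / 17430 = 0.078594... → 0.0786.

0.0786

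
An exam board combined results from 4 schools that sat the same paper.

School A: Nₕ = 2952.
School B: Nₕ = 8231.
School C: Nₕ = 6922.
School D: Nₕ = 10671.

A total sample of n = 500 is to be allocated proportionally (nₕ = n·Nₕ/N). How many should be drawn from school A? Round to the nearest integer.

N = 2952 + 8231 + 6922 + 10671 = 28776.
n_A = 500·2952/28776 = 51.293... → 51.

51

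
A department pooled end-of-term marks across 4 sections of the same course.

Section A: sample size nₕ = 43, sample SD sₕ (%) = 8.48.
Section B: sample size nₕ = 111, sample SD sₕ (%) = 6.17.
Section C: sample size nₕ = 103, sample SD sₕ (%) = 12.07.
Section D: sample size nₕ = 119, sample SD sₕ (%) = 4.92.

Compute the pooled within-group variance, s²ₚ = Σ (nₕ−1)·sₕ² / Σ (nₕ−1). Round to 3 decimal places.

67.000

A: (43−1)·8.48² = 42·71.9104 = 3020.2368
B: (111−1)·6.17² = 110·38.0689 = 4187.579
C: (103−1)·12.07² = 102·145.6849 = 14859.8598
D: (119−1)·4.92² = 118·24.2064 = 2856.3552
Numerator = 24924.0308; denominator = Σ(nₕ−1) = 372.
s²ₚ = 24924.0308/372 = 67.00008... → 67.000.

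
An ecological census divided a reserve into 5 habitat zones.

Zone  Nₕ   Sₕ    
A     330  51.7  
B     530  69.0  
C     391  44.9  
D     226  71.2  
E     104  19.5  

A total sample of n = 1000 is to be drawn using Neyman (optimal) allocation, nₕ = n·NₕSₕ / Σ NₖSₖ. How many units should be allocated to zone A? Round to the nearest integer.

A: NₕSₕ = 330·51.7 = 17061
B: NₕSₕ = 530·69.0 = 36570
C: NₕSₕ = 391·44.9 = 17555.9
D: NₕSₕ = 226·71.2 = 16091.2
E: NₕSₕ = 104·19.5 = 2028
Σ NₕSₕ = 89306.1.
n_A = 1000·17061/89306.1 = 191.040... → 191.

191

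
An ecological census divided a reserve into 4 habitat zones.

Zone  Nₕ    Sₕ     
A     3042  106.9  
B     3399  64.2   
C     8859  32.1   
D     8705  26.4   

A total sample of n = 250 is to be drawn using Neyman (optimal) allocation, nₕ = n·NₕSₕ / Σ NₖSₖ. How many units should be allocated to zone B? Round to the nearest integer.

52

A: NₕSₕ = 3042·106.9 = 325189.8
B: NₕSₕ = 3399·64.2 = 218215.8
C: NₕSₕ = 8859·32.1 = 284373.9
D: NₕSₕ = 8705·26.4 = 229812
Σ NₕSₕ = 1057591.5.
n_B = 250·218215.8/1057591.5 = 51.583... → 52.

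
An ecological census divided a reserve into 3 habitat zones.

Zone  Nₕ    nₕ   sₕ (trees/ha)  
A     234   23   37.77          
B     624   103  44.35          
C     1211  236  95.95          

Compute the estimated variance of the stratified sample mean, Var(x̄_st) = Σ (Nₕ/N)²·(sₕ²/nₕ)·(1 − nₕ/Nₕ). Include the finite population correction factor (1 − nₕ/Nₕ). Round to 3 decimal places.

12.926

N = 2069. Term for each stratum: Wₕ²sₕ²/nₕ·(1−nₕ/Nₕ).
Var(x̄_st) = 0.715391 + 1.450278 + 10.759838 = 12.925507 → 12.926.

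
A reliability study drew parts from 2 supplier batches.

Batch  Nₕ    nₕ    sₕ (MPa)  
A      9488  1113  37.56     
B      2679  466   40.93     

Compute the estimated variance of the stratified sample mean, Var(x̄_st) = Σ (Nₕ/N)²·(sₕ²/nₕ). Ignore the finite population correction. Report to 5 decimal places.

0.94509

N = 12167; Wₕ = Nₕ/N.
batch A: (9488/12167)²·37.56²/1113 = 0.77079402
batch B: (2679/12167)²·40.93²/466 = 0.17429141
Sum = 0.94508543 → 0.94509.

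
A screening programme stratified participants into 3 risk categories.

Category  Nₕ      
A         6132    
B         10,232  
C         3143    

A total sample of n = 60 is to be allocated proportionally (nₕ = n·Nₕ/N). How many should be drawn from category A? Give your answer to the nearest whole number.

Share of category A = 6132/19507 = 0.31435.
Allocate 60 × 0.31435 = 18.861... → 19.

19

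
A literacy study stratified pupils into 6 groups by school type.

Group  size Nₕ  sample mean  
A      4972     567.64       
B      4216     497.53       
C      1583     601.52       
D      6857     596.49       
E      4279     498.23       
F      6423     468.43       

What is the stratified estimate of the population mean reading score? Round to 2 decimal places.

N = 4972 + 4216 + 1583 + 6857 + 4279 + 6423 = 28330.
Overall mean = Σ (Nₕ/N)·x̄ₕ — weight by population share, not a simple average.
Σ Nₕx̄ₕ = 4972·567.64 + 4216·497.53 + 1583·601.52 + 6857·596.49 + 4279·498.23 + 6423·468.43 = 2822306.08 + 2097586.48 + 952206.16 + 4090131.93 + 2131926.17 + 3008725.89 = 15102882.71.
Divide by N: 15102882.71 / 28330 = 533.1056... → 533.11.

533.11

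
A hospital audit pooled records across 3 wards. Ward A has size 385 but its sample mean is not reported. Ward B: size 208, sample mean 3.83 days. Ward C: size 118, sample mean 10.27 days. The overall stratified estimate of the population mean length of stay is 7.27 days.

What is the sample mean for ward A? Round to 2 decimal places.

N = 385 + 208 + 118 = 711.
Overall total = μ·N = 7.27·711 = 5168.97.
Subtract the known strata: 208·3.83 + 118·10.27 = 2008.5.
Remaining total for ward A: 5168.97 − 2008.5 = 3160.47.
Divide by its size: 3160.47 / 385 = 8.2090... → 8.21.

8.21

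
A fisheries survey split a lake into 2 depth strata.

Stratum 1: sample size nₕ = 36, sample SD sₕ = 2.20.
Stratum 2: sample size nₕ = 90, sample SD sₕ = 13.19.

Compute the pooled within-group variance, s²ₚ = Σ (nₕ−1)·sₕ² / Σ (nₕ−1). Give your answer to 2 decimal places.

1: (36−1)·2.20² = 35·4.84 = 169.4
2: (90−1)·13.19² = 89·173.9761 = 15483.8729
Numerator = 15653.2729; denominator = Σ(nₕ−1) = 124.
s²ₚ = 15653.2729/124 = 126.2361... → 126.24.

126.24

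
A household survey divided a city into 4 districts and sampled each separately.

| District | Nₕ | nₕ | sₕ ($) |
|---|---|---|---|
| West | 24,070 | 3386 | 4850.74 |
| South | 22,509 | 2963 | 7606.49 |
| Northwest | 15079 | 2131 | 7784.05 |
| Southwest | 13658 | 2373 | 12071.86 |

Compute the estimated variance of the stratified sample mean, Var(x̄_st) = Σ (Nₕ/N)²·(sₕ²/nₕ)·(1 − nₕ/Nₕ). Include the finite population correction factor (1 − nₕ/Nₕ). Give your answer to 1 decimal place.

4771.7

N = 75316. Term for each stratum: Wₕ²sₕ²/nₕ·(1−nₕ/Nₕ).
Var(x̄_st) = 609.9092 + 1514.5254 + 978.6525 + 1668.6483 = 4771.7354 → 4771.7.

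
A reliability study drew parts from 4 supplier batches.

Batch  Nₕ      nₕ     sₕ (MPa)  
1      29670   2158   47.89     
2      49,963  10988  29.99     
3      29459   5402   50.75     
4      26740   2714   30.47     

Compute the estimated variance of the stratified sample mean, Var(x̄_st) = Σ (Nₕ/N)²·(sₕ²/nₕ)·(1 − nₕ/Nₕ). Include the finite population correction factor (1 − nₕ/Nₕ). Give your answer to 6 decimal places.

0.085883

N = 135832. Term for each stratum: Wₕ²sₕ²/nₕ·(1−nₕ/Nₕ).
Var(x̄_st) = 0.047019039 + 0.008639025 + 0.018313561 + 0.011911700 = 0.085883325 → 0.085883.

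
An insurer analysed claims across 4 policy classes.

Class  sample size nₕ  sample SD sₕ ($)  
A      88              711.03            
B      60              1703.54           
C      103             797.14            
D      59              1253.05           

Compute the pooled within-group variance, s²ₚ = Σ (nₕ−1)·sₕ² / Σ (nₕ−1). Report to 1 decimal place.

1212701.9

A: (88−1)·711.03² = 87·505563.6609 = 43984038.4983
B: (60−1)·1703.54² = 59·2902048.5316 = 171220863.3644
C: (103−1)·797.14² = 102·635432.1796 = 64814082.3192
D: (59−1)·1253.05² = 58·1570134.3025 = 91067789.545
Numerator = 371086773.7269; denominator = Σ(nₕ−1) = 306.
s²ₚ = 371086773.7269/306 = 1212701.875... → 1212701.9.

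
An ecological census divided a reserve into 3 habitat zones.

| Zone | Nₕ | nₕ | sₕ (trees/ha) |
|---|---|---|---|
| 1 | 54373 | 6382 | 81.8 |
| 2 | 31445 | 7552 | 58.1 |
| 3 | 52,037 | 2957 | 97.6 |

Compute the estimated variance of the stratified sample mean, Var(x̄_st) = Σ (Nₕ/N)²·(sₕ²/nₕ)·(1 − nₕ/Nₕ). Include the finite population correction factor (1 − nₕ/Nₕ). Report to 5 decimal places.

N = 137855; Wₕ = Nₕ/N.
zone 1: (54373/137855)²·81.8²/6382·(1 − 6382/54373) = 0.14396200
zone 2: (31445/137855)²·58.1²/7552·(1 − 7552/31445) = 0.01767126
zone 3: (52037/137855)²·97.6²/2957·(1 − 2957/52037) = 0.43293238
Sum = 0.59456564 → 0.59457.

0.59457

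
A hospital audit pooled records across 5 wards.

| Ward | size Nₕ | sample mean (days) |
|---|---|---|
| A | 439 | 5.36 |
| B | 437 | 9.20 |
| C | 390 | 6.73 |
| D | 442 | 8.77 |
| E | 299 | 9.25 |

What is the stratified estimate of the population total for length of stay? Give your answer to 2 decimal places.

Population total = Σ Nₕ·x̄ₕ (each stratum's size times its mean).
439·5.36 + 437·9.20 + 390·6.73 + 442·8.77 + 299·9.25 = 2353.04 + 4020.4 + 2624.7 + 3876.34 + 2765.75 = 15640.23.

15640.23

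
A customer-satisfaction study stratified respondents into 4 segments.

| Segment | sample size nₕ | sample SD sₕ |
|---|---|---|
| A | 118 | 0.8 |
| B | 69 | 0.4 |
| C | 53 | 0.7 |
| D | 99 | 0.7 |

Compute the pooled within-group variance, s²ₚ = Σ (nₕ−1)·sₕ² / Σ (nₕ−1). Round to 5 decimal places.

Degrees of freedom: 117 + 68 + 52 + 98 = 335.
Σ(nₕ−1)sₕ² = 117·0.64 + 68·0.16 + 52·0.49 + 98·0.49 = 159.26.
s²ₚ = 159.26 / 335 = 0.4754030... → 0.47540.

0.47540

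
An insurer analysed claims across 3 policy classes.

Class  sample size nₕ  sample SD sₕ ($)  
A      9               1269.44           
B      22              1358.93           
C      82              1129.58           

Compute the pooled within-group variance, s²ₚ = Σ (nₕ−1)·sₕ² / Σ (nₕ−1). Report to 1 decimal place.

1409312.3

A: (9−1)·1269.44² = 8·1611477.9136 = 12891823.3088
B: (22−1)·1358.93² = 21·1846690.7449 = 38780505.6429
C: (82−1)·1129.58² = 81·1275950.9764 = 103352029.0884
Numerator = 155024358.0401; denominator = Σ(nₕ−1) = 110.
s²ₚ = 155024358.0401/110 = 1409312.346... → 1409312.3.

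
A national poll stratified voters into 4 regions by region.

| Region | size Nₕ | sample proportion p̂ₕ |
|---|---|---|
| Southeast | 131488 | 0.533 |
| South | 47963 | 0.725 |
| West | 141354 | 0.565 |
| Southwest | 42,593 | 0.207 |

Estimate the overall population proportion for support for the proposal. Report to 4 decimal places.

N = 131488 + 47963 + 141354 + 42593 = 363398.
Overall proportion = Σ (Nₕ/N)·p̂ₕ.
Σ Nₕp̂ₕ = 70083.104 + 34773.175 + 79865.01 + 8816.751 = 193538.04.
193538.04 / 363398 = 0.532579... → 0.5326.

0.5326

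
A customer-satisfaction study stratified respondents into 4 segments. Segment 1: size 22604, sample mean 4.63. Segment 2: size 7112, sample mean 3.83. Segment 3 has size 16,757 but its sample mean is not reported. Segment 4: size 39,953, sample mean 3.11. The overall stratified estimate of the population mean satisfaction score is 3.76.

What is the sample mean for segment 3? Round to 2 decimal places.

4.11

N = 22604 + 7112 + 16757 + 39953 = 86426.
Overall total = μ·N = 3.76·86426 = 324961.76.
Subtract the known strata: 22604·4.63 + 7112·3.83 + 39953·3.11 = 256149.31.
Remaining total for segment 3: 324961.76 − 256149.31 = 68812.45.
Divide by its size: 68812.45 / 16757 = 4.1065... → 4.11.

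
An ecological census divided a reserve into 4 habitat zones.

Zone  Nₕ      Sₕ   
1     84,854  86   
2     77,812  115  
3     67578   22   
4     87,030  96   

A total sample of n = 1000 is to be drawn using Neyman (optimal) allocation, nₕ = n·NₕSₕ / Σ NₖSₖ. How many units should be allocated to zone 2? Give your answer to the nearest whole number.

Σ NₕSₕ = 84854·86 + 77812·115 + 67578·22 + 87030·96 = 26087420.
Share for 2: 8948380/26087420 = 0.34302.
n_2 = 1000 × 0.34302 = 343.015... → 343.

343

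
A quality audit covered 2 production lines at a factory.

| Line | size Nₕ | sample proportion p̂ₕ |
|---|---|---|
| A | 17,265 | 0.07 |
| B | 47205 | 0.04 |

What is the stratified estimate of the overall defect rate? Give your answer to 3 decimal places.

Wₕ = Nₕ/N with N = 64470: 0.2678, 0.7322.
p̂_st = 0.2678·0.07 + 0.7322·0.04 ≈ 0.04803... → 0.048.

0.048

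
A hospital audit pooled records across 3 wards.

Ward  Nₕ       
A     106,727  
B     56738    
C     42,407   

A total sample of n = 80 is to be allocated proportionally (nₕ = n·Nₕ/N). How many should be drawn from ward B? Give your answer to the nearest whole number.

N = 106727 + 56738 + 42407 = 205872.
n_B = 80·56738/205872 = 22.048... → 22.

22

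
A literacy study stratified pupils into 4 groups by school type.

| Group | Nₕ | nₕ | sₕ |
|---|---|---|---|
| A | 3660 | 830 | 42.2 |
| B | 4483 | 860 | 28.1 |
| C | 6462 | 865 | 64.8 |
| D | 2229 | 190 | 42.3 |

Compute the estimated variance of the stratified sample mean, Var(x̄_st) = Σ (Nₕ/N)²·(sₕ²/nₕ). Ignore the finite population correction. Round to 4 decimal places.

N = 16834; Wₕ = Nₕ/N.
group A: (3660/16834)²·42.2²/830 = 0.1014225
group B: (4483/16834)²·28.1²/860 = 0.0651144
group C: (6462/16834)²·64.8²/865 = 0.7153081
group D: (2229/16834)²·42.3²/190 = 0.1651097
Sum = 1.0469548 → 1.0470.

1.0470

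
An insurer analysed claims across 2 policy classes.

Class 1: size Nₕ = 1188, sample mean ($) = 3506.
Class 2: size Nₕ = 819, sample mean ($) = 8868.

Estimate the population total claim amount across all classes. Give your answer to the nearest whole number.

Population total = Σ Nₕ·x̄ₕ (each stratum's size times its mean).
1188·3506 + 819·8868 = 4165128 + 7262892 = 11428020.

11428020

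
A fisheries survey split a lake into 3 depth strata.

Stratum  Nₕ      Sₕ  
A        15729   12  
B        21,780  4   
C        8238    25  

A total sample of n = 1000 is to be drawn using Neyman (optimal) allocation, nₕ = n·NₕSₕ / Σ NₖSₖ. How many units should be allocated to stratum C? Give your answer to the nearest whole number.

427

A: NₕSₕ = 15729·12 = 188748
B: NₕSₕ = 21780·4 = 87120
C: NₕSₕ = 8238·25 = 205950
Σ NₕSₕ = 481818.
n_C = 1000·205950/481818 = 427.444... → 427.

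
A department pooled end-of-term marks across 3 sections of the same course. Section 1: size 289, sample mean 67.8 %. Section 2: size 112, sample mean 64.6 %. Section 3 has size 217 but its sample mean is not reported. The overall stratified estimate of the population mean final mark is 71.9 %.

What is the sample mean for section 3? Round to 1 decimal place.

81.1

Σ Nₕx̄ₕ = N·μ, so 217·x̄_3 = 618·71.9 − (289·67.8 + 112·64.6).
= 44434.2 − 26829.4 = 17604.8.
x̄_3 = 17604.8 / 217 = 81.128... → 81.1.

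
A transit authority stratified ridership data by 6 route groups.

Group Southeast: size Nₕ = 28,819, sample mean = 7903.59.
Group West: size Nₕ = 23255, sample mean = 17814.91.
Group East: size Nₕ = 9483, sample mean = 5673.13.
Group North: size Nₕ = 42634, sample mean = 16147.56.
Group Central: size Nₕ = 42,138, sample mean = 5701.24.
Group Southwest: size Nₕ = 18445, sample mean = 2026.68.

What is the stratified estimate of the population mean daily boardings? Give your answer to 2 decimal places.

10086.02

N = 28819 + 23255 + 9483 + 42634 + 42138 + 18445 = 164774.
Overall mean = Σ (Nₕ/N)·x̄ₕ — weight by population share, not a simple average.
Σ Nₕx̄ₕ = 28819·7903.59 + 23255·17814.91 + 9483·5673.13 + 42634·16147.56 + 42138·5701.24 + 18445·2026.68 = 227773560.21 + 414285732.05 + 53798291.79 + 688435073.04 + 240238851.12 + 37382112.6 = 1661913620.81.
Divide by N: 1661913620.81 / 164774 = 10086.0186... → 10086.02.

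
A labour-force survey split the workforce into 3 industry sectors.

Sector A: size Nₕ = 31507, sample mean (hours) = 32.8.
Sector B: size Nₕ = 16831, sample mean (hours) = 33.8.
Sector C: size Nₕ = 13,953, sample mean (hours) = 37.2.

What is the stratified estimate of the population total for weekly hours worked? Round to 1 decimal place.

2121369.0

A: 31507·32.8 = 1033429.6
B: 16831·33.8 = 568887.8
C: 13953·37.2 = 519051.6
τ̂ = Σ Nₕx̄ₕ = 2121369.0.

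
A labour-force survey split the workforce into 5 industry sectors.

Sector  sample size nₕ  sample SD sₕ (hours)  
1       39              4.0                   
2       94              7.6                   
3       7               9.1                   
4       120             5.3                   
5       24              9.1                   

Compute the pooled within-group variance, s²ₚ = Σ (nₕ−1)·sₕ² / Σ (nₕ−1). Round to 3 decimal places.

42.021

Degrees of freedom: 38 + 93 + 6 + 119 + 23 = 279.
Σ(nₕ−1)sₕ² = 38·16 + 93·57.76 + 6·82.81 + 119·28.09 + 23·82.81 = 11723.88.
s²ₚ = 11723.88 / 279 = 42.02108... → 42.021.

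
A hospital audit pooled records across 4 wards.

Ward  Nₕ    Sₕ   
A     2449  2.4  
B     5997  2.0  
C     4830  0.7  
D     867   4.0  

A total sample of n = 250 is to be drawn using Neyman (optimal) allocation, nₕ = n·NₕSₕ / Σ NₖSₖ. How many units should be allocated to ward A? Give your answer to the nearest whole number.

59

A: NₕSₕ = 2449·2.4 = 5877.6
B: NₕSₕ = 5997·2.0 = 11994
C: NₕSₕ = 4830·0.7 = 3381
D: NₕSₕ = 867·4.0 = 3468
Σ NₕSₕ = 24720.6.
n_A = 250·5877.6/24720.6 = 59.440... → 59.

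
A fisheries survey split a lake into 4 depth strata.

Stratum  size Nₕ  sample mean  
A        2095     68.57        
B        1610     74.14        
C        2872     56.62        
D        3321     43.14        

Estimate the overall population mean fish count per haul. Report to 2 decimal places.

N = 9898; weights Wₕ = Nₕ/N = (0.2117, 0.1627, 0.2902, 0.3355).
x̄_st = Σ Wₕ·x̄ₕ = 0.2117·68.57 + 0.1627·74.14 + 0.2902·56.62 + 0.3355·43.14 ≈ 57.4763...
→ 57.48.

57.48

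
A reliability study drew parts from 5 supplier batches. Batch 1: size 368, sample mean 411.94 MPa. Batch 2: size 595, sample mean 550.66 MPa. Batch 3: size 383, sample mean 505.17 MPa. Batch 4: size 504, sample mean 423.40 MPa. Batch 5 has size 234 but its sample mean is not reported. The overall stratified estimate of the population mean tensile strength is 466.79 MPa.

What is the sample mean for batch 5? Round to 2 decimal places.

370.43

N = 368 + 595 + 383 + 504 + 234 = 2084.
Overall total = μ·N = 466.79·2084 = 972790.36.
Subtract the known strata: 368·411.94 + 595·550.66 + 383·505.17 + 504·423.40 = 886110.33.
Remaining total for batch 5: 972790.36 − 886110.33 = 86680.03.
Divide by its size: 86680.03 / 234 = 370.4275... → 370.43.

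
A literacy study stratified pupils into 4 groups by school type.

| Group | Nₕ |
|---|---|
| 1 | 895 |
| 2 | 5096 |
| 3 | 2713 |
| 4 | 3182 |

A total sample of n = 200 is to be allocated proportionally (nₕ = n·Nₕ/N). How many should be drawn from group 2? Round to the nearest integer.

N = 895 + 5096 + 2713 + 3182 = 11886.
n_2 = 200·5096/11886 = 85.748... → 86.

86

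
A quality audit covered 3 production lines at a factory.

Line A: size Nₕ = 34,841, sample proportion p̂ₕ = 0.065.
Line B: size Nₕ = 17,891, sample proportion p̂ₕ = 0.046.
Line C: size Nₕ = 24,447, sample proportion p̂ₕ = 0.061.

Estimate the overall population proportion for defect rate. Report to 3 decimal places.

N = 34841 + 17891 + 24447 = 77179.
Overall proportion = Σ (Nₕ/N)·p̂ₕ.
Σ Nₕp̂ₕ = 2264.665 + 822.986 + 1491.267 = 4578.918.
4578.918 / 77179 = 0.05933... → 0.059.

0.059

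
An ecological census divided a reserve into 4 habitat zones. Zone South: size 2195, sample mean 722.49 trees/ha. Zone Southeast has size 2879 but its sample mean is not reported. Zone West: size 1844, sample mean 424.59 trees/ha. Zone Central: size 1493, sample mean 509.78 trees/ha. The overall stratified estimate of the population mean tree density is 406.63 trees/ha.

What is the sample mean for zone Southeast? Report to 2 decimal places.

100.82

Σ Nₕx̄ₕ = N·μ, so 2879·x̄_Southeast = 8411·406.63 − (2195·722.49 + 1844·424.59 + 1493·509.78).
= 3420164.93 − 3129911.05 = 290253.88.
x̄_Southeast = 290253.88 / 2879 = 100.8176... → 100.82.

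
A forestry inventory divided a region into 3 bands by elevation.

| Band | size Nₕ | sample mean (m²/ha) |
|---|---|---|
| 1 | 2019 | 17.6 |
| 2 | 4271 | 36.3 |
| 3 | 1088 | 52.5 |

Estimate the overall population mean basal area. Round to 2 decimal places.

33.57

N = 2019 + 4271 + 1088 = 7378.
Weight each subgroup mean by Nₕ/N and sum.
Σ Nₕx̄ₕ = 2019·17.6 + 4271·36.3 + 1088·52.5 = 35534.4 + 155037.3 + 57120 = 247691.7.
Divide by N: 247691.7 / 7378 = 33.5717... → 33.57.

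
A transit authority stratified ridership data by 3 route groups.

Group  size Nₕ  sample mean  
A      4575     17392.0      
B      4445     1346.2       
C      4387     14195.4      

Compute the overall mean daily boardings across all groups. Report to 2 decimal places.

N = 13407; weights Wₕ = Nₕ/N = (0.3412, 0.3315, 0.3272).
x̄_st = Σ Wₕ·x̄ₕ = 0.3412·17392.0 + 0.3315·1346.2 + 0.3272·14195.4 ≈ 11026.1415...
→ 11026.14.

11026.14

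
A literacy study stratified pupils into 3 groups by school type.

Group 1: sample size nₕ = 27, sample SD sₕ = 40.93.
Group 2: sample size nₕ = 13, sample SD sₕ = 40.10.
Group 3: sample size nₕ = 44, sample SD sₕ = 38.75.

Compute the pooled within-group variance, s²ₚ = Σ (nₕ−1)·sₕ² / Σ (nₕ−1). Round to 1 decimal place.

1573.1

Degrees of freedom: 26 + 12 + 43 = 81.
Σ(nₕ−1)sₕ² = 26·1675.2649 + 12·1608.01 + 43·1501.5625 = 127420.1949.
s²ₚ = 127420.1949 / 81 = 1573.089... → 1573.1.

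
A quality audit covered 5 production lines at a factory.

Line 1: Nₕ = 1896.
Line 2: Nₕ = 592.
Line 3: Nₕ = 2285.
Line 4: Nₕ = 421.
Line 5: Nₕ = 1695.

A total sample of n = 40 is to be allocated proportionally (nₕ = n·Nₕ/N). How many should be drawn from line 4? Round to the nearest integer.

Share of line 4 = 421/6889 = 0.06111.
Allocate 40 × 0.06111 = 2.444... → 2.

2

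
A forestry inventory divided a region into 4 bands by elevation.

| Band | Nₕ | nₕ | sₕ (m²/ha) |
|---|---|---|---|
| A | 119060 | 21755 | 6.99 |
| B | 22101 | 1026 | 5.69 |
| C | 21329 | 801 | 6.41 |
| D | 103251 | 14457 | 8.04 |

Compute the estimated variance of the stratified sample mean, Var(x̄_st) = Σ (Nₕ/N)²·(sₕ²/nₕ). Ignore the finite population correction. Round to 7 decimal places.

N = 265741. Term for each stratum: Wₕ²sₕ²/nₕ.
Var(x̄_st) = 0.0004508270 + 0.0002182649 + 0.0003304513 + 0.0006750024 = 0.0016745455 → 0.0016745.

0.0016745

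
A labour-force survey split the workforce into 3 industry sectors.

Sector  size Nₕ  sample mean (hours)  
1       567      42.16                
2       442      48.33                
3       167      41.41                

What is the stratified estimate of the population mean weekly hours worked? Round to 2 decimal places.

x̄_st = (Σ Nₕx̄ₕ) / (Σ Nₕ) = (567·42.16 + 442·48.33 + 167·41.41) / 1176
= 52182.05 / 1176 = 44.3725... → 44.37.

44.37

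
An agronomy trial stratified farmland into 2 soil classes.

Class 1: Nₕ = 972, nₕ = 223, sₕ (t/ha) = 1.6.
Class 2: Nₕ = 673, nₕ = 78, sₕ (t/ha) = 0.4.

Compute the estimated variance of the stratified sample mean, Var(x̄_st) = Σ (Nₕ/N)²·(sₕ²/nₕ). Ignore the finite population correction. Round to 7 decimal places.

N = 1645; Wₕ = Nₕ/N.
class 1: (972/1645)²·1.6²/223 = 0.0040080749
class 2: (673/1645)²·0.4²/78 = 0.0003433394
Sum = 0.0043514143 → 0.0043514.

0.0043514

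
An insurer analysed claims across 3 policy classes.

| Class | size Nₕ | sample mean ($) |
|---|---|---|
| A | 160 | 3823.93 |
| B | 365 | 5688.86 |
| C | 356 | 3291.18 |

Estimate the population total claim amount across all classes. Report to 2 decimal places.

3859922.78

Estimate total by summing Nₕ·x̄ₕ over strata.
160·3823.93 + 365·5688.86 + 356·3291.18 = 611828.8 + 2076433.9 + 1171660.08 = 3859922.78.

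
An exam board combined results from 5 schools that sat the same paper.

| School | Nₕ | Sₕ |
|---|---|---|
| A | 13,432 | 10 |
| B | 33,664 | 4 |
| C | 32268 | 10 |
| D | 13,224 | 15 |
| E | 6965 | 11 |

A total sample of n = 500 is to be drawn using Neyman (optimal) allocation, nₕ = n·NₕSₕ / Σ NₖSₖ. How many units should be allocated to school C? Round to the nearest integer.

Σ NₕSₕ = 13432·10 + 33664·4 + 32268·10 + 13224·15 + 6965·11 = 866631.
Share for C: 322680/866631 = 0.37234.
n_C = 500 × 0.37234 = 186.169... → 186.

186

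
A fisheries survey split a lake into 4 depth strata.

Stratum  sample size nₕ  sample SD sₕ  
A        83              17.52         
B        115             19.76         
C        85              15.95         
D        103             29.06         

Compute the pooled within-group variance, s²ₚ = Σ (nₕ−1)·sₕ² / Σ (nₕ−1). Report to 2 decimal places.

Degrees of freedom: 82 + 114 + 84 + 102 = 382.
Σ(nₕ−1)sₕ² = 82·306.9504 + 114·390.4576 + 84·254.4025 + 102·844.4836 = 177189.2364.
s²ₚ = 177189.2364 / 382 = 463.8462... → 463.85.

463.85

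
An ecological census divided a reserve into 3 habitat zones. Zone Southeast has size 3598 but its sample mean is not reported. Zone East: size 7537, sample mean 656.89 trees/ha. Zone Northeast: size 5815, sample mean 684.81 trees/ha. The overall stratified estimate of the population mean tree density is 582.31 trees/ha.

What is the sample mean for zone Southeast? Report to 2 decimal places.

260.42

Σ Nₕx̄ₕ = N·μ, so 3598·x̄_Southeast = 16950·582.31 − (7537·656.89 + 5815·684.81).
= 9870154.5 − 8933150.08 = 937004.42.
x̄_Southeast = 937004.42 / 3598 = 260.4237... → 260.42.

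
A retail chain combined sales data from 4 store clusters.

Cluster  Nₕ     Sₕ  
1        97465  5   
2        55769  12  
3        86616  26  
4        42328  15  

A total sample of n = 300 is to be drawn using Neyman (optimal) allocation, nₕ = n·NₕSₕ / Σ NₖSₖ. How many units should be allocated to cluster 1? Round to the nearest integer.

1: NₕSₕ = 97465·5 = 487325
2: NₕSₕ = 55769·12 = 669228
3: NₕSₕ = 86616·26 = 2252016
4: NₕSₕ = 42328·15 = 634920
Σ NₕSₕ = 4043489.
n_1 = 300·487325/4043489 = 36.156... → 36.

36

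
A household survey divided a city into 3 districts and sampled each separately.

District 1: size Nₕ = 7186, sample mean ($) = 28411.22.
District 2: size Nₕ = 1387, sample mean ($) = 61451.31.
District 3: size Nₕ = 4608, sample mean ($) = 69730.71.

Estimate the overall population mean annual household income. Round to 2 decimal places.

x̄_st = (Σ Nₕx̄ₕ) / (Σ Nₕ) = (7186·28411.22 + 1387·61451.31 + 4608·69730.71) / 13181
= 610715105.57 / 13181 = 46332.9873... → 46332.99.

46332.99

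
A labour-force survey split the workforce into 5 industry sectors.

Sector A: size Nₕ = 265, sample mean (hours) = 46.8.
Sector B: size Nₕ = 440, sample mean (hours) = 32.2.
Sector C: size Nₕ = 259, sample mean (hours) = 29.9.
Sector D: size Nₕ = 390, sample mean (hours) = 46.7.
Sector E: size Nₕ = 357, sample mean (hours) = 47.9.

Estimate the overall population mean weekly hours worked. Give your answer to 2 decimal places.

40.69

x̄_st = (Σ Nₕx̄ₕ) / (Σ Nₕ) = (265·46.8 + 440·32.2 + 259·29.9 + 390·46.7 + 357·47.9) / 1711
= 69627.4 / 1711 = 40.6940... → 40.69.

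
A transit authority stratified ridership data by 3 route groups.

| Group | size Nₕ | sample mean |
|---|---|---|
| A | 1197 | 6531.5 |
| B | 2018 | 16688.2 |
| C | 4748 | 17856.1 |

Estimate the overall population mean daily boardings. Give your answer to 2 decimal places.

15857.81

N = 1197 + 2018 + 4748 = 7963.
The stratified mean weights each stratum mean by its population share Nₕ/N.
Σ Nₕx̄ₕ = 1197·6531.5 + 2018·16688.2 + 4748·17856.1 = 7818205.5 + 33676787.6 + 84780762.8 = 126275755.9.
Divide by N: 126275755.9 / 7963 = 15857.8119... → 15857.81.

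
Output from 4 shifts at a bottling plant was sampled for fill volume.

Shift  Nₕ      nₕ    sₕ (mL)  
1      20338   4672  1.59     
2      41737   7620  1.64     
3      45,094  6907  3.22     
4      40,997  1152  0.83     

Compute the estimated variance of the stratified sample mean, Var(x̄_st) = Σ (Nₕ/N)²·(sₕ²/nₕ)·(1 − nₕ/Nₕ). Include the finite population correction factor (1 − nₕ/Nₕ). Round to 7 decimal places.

N = 148166; Wₕ = Nₕ/N.
shift 1: (20338/148166)²·1.59²/4672·(1 − 4672/20338) = 0.0000078535
shift 2: (41737/148166)²·1.64²/7620·(1 − 7620/41737) = 0.0000228943
shift 3: (45094/148166)²·3.22²/6907·(1 − 6907/45094) = 0.0001177496
shift 4: (40997/148166)²·0.83²/1152·(1 − 1152/40997) = 0.0000444972
Sum = 0.0001929946 → 0.0001930.

0.0001930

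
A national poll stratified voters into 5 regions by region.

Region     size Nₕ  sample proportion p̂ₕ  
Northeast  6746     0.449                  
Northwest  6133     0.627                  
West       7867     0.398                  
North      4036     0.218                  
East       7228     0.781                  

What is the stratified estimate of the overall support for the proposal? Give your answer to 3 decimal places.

0.516

N = 6746 + 6133 + 7867 + 4036 + 7228 = 32010.
Overall proportion = Σ (Nₕ/N)·p̂ₕ.
Σ Nₕp̂ₕ = 3028.954 + 3845.391 + 3131.066 + 879.848 + 5645.068 = 16530.327.
16530.327 / 32010 = 0.51641... → 0.516.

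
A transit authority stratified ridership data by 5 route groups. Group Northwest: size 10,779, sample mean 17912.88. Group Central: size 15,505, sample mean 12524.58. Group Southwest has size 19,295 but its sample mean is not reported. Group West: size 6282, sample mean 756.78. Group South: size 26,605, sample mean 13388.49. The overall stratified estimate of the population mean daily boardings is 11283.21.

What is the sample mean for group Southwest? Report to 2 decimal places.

7106.35

N = 10779 + 15505 + 19295 + 6282 + 26605 = 78466.
Overall total = μ·N = 11283.21·78466 = 885348355.86.
Subtract the known strata: 10779·17912.88 + 15505·12524.58 + 6282·756.78 + 26605·13388.49 = 748231414.83.
Remaining total for group Southwest: 885348355.86 − 748231414.83 = 137116941.03.
Divide by its size: 137116941.03 / 19295 = 7106.3457... → 7106.35.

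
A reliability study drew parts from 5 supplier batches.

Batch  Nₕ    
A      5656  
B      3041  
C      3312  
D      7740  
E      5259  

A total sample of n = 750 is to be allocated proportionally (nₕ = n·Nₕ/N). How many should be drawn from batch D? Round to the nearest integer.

N = 5656 + 3041 + 3312 + 7740 + 5259 = 25008.
n_D = 750·7740/25008 = 232.126... → 232.

232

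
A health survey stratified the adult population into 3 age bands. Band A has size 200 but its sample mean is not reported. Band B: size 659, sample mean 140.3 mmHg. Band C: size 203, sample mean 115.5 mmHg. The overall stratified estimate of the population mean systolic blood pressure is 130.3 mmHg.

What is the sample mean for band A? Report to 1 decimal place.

112.4

N = 200 + 659 + 203 = 1062.
Overall total = μ·N = 130.3·1062 = 138378.6.
Subtract the known strata: 659·140.3 + 203·115.5 = 115904.2.
Remaining total for band A: 138378.6 − 115904.2 = 22474.4.
Divide by its size: 22474.4 / 200 = 112.372 → 112.4.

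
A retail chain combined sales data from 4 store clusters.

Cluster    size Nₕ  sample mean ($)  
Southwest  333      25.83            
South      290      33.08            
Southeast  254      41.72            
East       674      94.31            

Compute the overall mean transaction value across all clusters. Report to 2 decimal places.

59.55

N = 333 + 290 + 254 + 674 = 1551.
The stratified mean weights each stratum mean by its population share Nₕ/N.
Σ Nₕx̄ₕ = 333·25.83 + 290·33.08 + 254·41.72 + 674·94.31 = 8601.39 + 9593.2 + 10596.88 + 63564.94 = 92356.41.
Divide by N: 92356.41 / 1551 = 59.5464... → 59.55.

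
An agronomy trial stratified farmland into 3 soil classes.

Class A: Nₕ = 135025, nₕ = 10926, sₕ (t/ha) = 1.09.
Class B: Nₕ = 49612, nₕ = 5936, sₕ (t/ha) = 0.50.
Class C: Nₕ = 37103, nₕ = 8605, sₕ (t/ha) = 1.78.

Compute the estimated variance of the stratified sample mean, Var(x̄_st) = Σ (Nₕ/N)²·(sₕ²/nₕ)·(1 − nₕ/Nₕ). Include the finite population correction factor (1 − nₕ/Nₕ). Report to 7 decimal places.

0.0000468

N = 221740. Term for each stratum: Wₕ²sₕ²/nₕ·(1−nₕ/Nₕ).
Var(x̄_st) = 0.0000370584 + 0.0000018560 + 0.0000079182 = 0.0000468326 → 0.0000468.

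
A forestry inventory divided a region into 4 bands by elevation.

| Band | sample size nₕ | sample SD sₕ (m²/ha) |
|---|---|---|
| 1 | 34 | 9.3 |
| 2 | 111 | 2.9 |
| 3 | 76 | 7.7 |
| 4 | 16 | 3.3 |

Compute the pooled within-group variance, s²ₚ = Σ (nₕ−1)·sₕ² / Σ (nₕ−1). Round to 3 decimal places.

Degrees of freedom: 33 + 110 + 75 + 15 = 233.
Σ(nₕ−1)sₕ² = 33·86.49 + 110·8.41 + 75·59.29 + 15·10.89 = 8389.37.
s²ₚ = 8389.37 / 233 = 36.00588... → 36.006.

36.006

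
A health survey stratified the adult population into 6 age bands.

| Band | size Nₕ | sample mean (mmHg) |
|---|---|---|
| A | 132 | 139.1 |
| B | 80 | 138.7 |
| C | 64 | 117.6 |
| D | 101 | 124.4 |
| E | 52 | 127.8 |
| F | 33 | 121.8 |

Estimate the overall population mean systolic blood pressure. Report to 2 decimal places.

N = 132 + 80 + 64 + 101 + 52 + 33 = 462.
The stratified mean weights each stratum mean by its population share Nₕ/N.
Σ Nₕx̄ₕ = 132·139.1 + 80·138.7 + 64·117.6 + 101·124.4 + 52·127.8 + 33·121.8 = 18361.2 + 11096 + 7526.4 + 12564.4 + 6645.6 + 4019.4 = 60213.
Divide by N: 60213 / 462 = 130.3312... → 130.33.

130.33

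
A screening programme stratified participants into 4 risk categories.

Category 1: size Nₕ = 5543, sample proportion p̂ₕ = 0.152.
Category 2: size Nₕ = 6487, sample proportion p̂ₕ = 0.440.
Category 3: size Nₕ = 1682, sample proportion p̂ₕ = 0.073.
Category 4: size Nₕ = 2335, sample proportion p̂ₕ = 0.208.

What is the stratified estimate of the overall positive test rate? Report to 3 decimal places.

0.268

N = 5543 + 6487 + 1682 + 2335 = 16047.
Overall proportion = Σ (Nₕ/N)·p̂ₕ.
Σ Nₕp̂ₕ = 842.536 + 2854.28 + 122.786 + 485.68 = 4305.282.
4305.282 / 16047 = 0.26829... → 0.268.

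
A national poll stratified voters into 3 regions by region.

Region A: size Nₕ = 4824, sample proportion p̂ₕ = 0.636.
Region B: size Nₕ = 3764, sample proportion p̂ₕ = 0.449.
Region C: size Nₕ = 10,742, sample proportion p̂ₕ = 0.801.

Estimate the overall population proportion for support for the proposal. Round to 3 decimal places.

N = 4824 + 3764 + 10742 = 19330.
Overall proportion = Σ (Nₕ/N)·p̂ₕ.
Σ Nₕp̂ₕ = 3068.064 + 1690.036 + 8604.342 = 13362.442.
13362.442 / 19330 = 0.69128... → 0.691.

0.691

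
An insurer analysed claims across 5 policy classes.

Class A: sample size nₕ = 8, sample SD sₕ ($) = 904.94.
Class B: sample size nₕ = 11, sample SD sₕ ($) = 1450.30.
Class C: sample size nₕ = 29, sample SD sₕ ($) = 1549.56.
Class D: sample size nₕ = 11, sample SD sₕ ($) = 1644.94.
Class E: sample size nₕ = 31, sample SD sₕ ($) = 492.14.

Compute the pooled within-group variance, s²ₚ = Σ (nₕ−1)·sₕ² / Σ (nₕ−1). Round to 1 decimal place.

A: (8−1)·904.94² = 7·818916.4036 = 5732414.8252
B: (11−1)·1450.30² = 10·2103370.09 = 21033700.9
C: (29−1)·1549.56² = 28·2401136.1936 = 67231813.4208
D: (11−1)·1644.94² = 10·2705827.6036 = 27058276.036
E: (31−1)·492.14² = 30·242201.7796 = 7266053.388
Numerator = 128322258.57; denominator = Σ(nₕ−1) = 85.
s²ₚ = 128322258.57/85 = 1509673.630... → 1509673.6.

1509673.6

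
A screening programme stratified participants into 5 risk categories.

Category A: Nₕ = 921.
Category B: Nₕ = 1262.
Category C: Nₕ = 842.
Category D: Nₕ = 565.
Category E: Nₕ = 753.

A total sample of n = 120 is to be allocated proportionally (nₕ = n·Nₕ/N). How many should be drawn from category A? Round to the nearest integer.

25

Share of category A = 921/4343 = 0.21207.
Allocate 120 × 0.21207 = 25.448... → 25.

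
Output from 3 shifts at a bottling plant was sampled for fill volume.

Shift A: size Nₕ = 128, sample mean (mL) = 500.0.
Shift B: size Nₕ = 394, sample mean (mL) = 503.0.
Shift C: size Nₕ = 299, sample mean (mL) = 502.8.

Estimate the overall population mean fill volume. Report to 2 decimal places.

502.46

x̄_st = (Σ Nₕx̄ₕ) / (Σ Nₕ) = (128·500.0 + 394·503.0 + 299·502.8) / 821
= 412519.2 / 821 = 502.4594... → 502.46.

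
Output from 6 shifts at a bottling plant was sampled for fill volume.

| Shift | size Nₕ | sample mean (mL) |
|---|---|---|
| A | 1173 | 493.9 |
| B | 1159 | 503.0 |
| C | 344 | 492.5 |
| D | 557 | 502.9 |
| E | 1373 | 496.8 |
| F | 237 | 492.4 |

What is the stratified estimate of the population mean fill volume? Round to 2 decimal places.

N = 4843; weights Wₕ = Nₕ/N = (0.2422, 0.2393, 0.0710, 0.1150, 0.2835, 0.0489).
x̄_st = Σ Wₕ·x̄ₕ = 0.2422·493.9 + 0.2393·503.0 + 0.0710·492.5 + 0.1150·502.9 + 0.2835·496.8 + 0.0489·492.4 ≈ 497.7622...
→ 497.76.

497.76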